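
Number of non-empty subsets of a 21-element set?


Total subsets = 2^n = 2^21 = 2097152
Non-empty subsets exclude the empty set: 2^n - 1
= 2097152 - 1
= 2097151

Number of non-empty subsets = 2097151


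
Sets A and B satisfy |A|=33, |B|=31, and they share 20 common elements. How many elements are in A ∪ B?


|A ∪ B| = |A| + |B| - |A ∩ B|
= 33 + 31 - 20
= 44

|A ∪ B| = 44


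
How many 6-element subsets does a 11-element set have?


C(n,k) = n! / (k!(n-k)!)
C(11,6) = 11! / (6!5!)
= 462

C(11,6) = 462


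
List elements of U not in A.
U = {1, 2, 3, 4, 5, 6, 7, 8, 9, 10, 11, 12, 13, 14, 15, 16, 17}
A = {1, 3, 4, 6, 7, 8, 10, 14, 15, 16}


Aᶜ = U \ A = elements in U but not in A
U = {1, 2, 3, 4, 5, 6, 7, 8, 9, 10, 11, 12, 13, 14, 15, 16, 17}
A = {1, 3, 4, 6, 7, 8, 10, 14, 15, 16}
Aᶜ = {2, 5, 9, 11, 12, 13, 17}

Aᶜ = {2, 5, 9, 11, 12, 13, 17}


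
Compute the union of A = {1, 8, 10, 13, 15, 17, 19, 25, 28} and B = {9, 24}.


A ∪ B = all elements in A or B (or both)
A = {1, 8, 10, 13, 15, 17, 19, 25, 28}
B = {9, 24}
A ∪ B = {1, 8, 9, 10, 13, 15, 17, 19, 24, 25, 28}

A ∪ B = {1, 8, 9, 10, 13, 15, 17, 19, 24, 25, 28}


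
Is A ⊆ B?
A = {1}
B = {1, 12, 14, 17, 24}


A ⊆ B means every element of A is in B.
All elements of A are in B.
So A ⊆ B.

Yes, A ⊆ B


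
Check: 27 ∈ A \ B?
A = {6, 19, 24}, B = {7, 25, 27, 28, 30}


A = {6, 19, 24}, B = {7, 25, 27, 28, 30}
A \ B = elements in A but not in B
A \ B = {6, 19, 24}
Checking if 27 ∈ A \ B
27 is not in A \ B → False

27 ∉ A \ B


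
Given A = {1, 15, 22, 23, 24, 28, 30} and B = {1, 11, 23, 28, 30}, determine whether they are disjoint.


Disjoint means A ∩ B = ∅.
A ∩ B = {1, 23, 28, 30}
A ∩ B ≠ ∅, so A and B are NOT disjoint.

No, A and B are not disjoint (A ∩ B = {1, 23, 28, 30})


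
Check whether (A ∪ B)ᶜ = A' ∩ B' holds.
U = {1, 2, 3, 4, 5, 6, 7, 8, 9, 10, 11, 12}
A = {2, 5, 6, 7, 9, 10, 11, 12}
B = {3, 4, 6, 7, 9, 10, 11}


LHS: A ∪ B = {2, 3, 4, 5, 6, 7, 9, 10, 11, 12}
(A ∪ B)' = U \ (A ∪ B) = {1, 8}
A' = {1, 3, 4, 8}, B' = {1, 2, 5, 8, 12}
Claimed RHS: A' ∩ B' = {1, 8}
Identity is VALID: LHS = RHS = {1, 8} ✓

Identity is valid. (A ∪ B)' = A' ∩ B' = {1, 8}


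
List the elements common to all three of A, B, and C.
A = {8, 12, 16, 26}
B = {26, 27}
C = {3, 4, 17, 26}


A ∩ B = {26}
(A ∩ B) ∩ C = {26}

A ∩ B ∩ C = {26}


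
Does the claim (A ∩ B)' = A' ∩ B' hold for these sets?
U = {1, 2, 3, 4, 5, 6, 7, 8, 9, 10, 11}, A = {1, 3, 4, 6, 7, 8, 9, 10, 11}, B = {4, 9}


LHS: A ∩ B = {4, 9}
(A ∩ B)' = U \ (A ∩ B) = {1, 2, 3, 5, 6, 7, 8, 10, 11}
A' = {2, 5}, B' = {1, 2, 3, 5, 6, 7, 8, 10, 11}
Claimed RHS: A' ∩ B' = {2, 5}
Identity is INVALID: LHS = {1, 2, 3, 5, 6, 7, 8, 10, 11} but the RHS claimed here equals {2, 5}. The correct form is (A ∩ B)' = A' ∪ B'.

Identity is invalid: (A ∩ B)' = {1, 2, 3, 5, 6, 7, 8, 10, 11} but A' ∩ B' = {2, 5}. The correct De Morgan law is (A ∩ B)' = A' ∪ B'.


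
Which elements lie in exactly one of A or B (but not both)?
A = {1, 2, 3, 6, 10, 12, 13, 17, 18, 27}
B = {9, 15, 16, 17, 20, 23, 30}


A △ B = (A \ B) ∪ (B \ A) = elements in exactly one of A or B
A \ B = {1, 2, 3, 6, 10, 12, 13, 18, 27}
B \ A = {9, 15, 16, 20, 23, 30}
A △ B = {1, 2, 3, 6, 9, 10, 12, 13, 15, 16, 18, 20, 23, 27, 30}

A △ B = {1, 2, 3, 6, 9, 10, 12, 13, 15, 16, 18, 20, 23, 27, 30}


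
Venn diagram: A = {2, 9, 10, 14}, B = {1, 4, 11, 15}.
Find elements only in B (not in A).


A = {2, 9, 10, 14}
B = {1, 4, 11, 15}
Region: only in B (not in A)
Elements: {1, 4, 11, 15}

Elements only in B (not in A): {1, 4, 11, 15}


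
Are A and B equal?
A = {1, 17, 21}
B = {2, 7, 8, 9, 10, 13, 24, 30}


Two sets are equal iff they have exactly the same elements.
A = {1, 17, 21}
B = {2, 7, 8, 9, 10, 13, 24, 30}
Differences: {1, 2, 7, 8, 9, 10, 13, 17, 21, 24, 30}
A ≠ B

No, A ≠ B


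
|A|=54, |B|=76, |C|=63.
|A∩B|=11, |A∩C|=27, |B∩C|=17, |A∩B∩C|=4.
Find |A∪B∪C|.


|A∪B∪C| = |A|+|B|+|C| - |A∩B|-|A∩C|-|B∩C| + |A∩B∩C|
= 54+76+63 - 11-27-17 + 4
= 193 - 55 + 4
= 142

|A ∪ B ∪ C| = 142


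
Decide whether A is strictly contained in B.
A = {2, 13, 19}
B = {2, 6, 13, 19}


A ⊂ B requires: A ⊆ B AND A ≠ B.
A ⊆ B? Yes
A = B? No
A ⊂ B: Yes (A is a proper subset of B)

Yes, A ⊂ B


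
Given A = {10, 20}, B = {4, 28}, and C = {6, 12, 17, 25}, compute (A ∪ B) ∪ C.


A ∪ B = {4, 10, 20, 28}
(A ∪ B) ∪ C = {4, 6, 10, 12, 17, 20, 25, 28}

A ∪ B ∪ C = {4, 6, 10, 12, 17, 20, 25, 28}


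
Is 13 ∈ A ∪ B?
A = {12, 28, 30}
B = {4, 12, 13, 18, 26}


A = {12, 28, 30}, B = {4, 12, 13, 18, 26}
A ∪ B = all elements in A or B
A ∪ B = {4, 12, 13, 18, 26, 28, 30}
Checking if 13 ∈ A ∪ B
13 is in A ∪ B → True

13 ∈ A ∪ B


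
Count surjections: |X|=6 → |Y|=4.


n = |X| = 6, k = |Y| = 4. Surjections via inclusion-exclusion:
S(n,k) = Σ(-1)^i × C(k,i) × (k-i)^n, i=0 to k
i=0: (-1)^0×C(4,0)×4^6 = 4096
i=1: (-1)^1×C(4,1)×3^6 = -2916
i=2: (-1)^2×C(4,2)×2^6 = 384
i=3: (-1)^3×C(4,3)×1^6 = -4
i=4: (-1)^4×C(4,4)×0^6 = 0
Total = 1560

Number of surjections = 1560


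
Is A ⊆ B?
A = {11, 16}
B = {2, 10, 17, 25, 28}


A ⊆ B means every element of A is in B.
Elements in A not in B: {11, 16}
So A ⊄ B.

No, A ⊄ B


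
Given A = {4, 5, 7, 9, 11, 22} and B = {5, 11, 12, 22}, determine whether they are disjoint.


Disjoint means A ∩ B = ∅.
A ∩ B = {5, 11, 22}
A ∩ B ≠ ∅, so A and B are NOT disjoint.

No, A and B are not disjoint (A ∩ B = {5, 11, 22})


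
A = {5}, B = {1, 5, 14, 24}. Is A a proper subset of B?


A ⊂ B requires: A ⊆ B AND A ≠ B.
A ⊆ B? Yes
A = B? No
A ⊂ B: Yes (A is a proper subset of B)

Yes, A ⊂ B


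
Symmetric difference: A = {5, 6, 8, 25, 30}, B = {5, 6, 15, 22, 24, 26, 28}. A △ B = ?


A △ B = (A \ B) ∪ (B \ A) = elements in exactly one of A or B
A \ B = {8, 25, 30}
B \ A = {15, 22, 24, 26, 28}
A △ B = {8, 15, 22, 24, 25, 26, 28, 30}

A △ B = {8, 15, 22, 24, 25, 26, 28, 30}


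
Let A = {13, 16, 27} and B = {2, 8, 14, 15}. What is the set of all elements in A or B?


A ∪ B = all elements in A or B (or both)
A = {13, 16, 27}
B = {2, 8, 14, 15}
A ∪ B = {2, 8, 13, 14, 15, 16, 27}

A ∪ B = {2, 8, 13, 14, 15, 16, 27}


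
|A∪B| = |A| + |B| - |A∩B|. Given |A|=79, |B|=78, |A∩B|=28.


|A ∪ B| = |A| + |B| - |A ∩ B|
= 79 + 78 - 28
= 129

|A ∪ B| = 129


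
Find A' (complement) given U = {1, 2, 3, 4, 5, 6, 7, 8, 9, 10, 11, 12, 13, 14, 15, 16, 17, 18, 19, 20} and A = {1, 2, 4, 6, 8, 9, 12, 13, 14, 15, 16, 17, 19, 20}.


Aᶜ = U \ A = elements in U but not in A
U = {1, 2, 3, 4, 5, 6, 7, 8, 9, 10, 11, 12, 13, 14, 15, 16, 17, 18, 19, 20}
A = {1, 2, 4, 6, 8, 9, 12, 13, 14, 15, 16, 17, 19, 20}
Aᶜ = {3, 5, 7, 10, 11, 18}

Aᶜ = {3, 5, 7, 10, 11, 18}


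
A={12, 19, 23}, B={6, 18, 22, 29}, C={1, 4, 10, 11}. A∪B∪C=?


A ∪ B = {6, 12, 18, 19, 22, 23, 29}
(A ∪ B) ∪ C = {1, 4, 6, 10, 11, 12, 18, 19, 22, 23, 29}

A ∪ B ∪ C = {1, 4, 6, 10, 11, 12, 18, 19, 22, 23, 29}


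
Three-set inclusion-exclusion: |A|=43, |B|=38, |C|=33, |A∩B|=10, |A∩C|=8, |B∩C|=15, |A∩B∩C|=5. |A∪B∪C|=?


|A∪B∪C| = |A|+|B|+|C| - |A∩B|-|A∩C|-|B∩C| + |A∩B∩C|
= 43+38+33 - 10-8-15 + 5
= 114 - 33 + 5
= 86

|A ∪ B ∪ C| = 86


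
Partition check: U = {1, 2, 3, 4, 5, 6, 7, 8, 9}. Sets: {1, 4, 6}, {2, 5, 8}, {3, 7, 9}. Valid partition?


A partition requires: (1) non-empty parts, (2) pairwise disjoint, (3) union = U
Parts: {1, 4, 6}, {2, 5, 8}, {3, 7, 9}
Union of parts: {1, 2, 3, 4, 5, 6, 7, 8, 9}
U = {1, 2, 3, 4, 5, 6, 7, 8, 9}
All non-empty? True
Pairwise disjoint? True
Covers U? True

Yes, valid partition


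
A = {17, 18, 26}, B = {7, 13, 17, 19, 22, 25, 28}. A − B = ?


A \ B = elements in A but not in B
A = {17, 18, 26}
B = {7, 13, 17, 19, 22, 25, 28}
Remove from A any elements in B
A \ B = {18, 26}

A \ B = {18, 26}


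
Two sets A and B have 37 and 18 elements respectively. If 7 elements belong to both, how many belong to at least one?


|A ∪ B| = |A| + |B| - |A ∩ B|
= 37 + 18 - 7
= 48

|A ∪ B| = 48


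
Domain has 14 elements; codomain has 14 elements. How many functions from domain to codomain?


Each of |A| = 14 inputs maps to any of |B| = 14 outputs.
# functions = |B|^|A| = 14^14
= 11112006825558016

Number of functions = 11112006825558016


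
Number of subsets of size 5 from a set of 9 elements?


C(n,k) = n! / (k!(n-k)!)
C(9,5) = 9! / (5!4!)
= 126

C(9,5) = 126


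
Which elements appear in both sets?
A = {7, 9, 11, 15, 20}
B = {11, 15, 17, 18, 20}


A ∩ B = elements in both A and B
A = {7, 9, 11, 15, 20}
B = {11, 15, 17, 18, 20}
A ∩ B = {11, 15, 20}

A ∩ B = {11, 15, 20}


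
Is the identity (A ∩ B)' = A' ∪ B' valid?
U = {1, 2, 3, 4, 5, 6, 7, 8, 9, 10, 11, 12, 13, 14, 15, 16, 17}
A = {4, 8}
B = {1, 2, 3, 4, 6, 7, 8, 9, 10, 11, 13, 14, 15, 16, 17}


LHS: A ∩ B = {4, 8}
(A ∩ B)' = U \ (A ∩ B) = {1, 2, 3, 5, 6, 7, 9, 10, 11, 12, 13, 14, 15, 16, 17}
A' = {1, 2, 3, 5, 6, 7, 9, 10, 11, 12, 13, 14, 15, 16, 17}, B' = {5, 12}
Claimed RHS: A' ∪ B' = {1, 2, 3, 5, 6, 7, 9, 10, 11, 12, 13, 14, 15, 16, 17}
Identity is VALID: LHS = RHS = {1, 2, 3, 5, 6, 7, 9, 10, 11, 12, 13, 14, 15, 16, 17} ✓

Identity is valid. (A ∩ B)' = A' ∪ B' = {1, 2, 3, 5, 6, 7, 9, 10, 11, 12, 13, 14, 15, 16, 17}


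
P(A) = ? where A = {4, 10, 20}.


|A| = 3, so |P(A)| = 2^3 = 8
Enumerate subsets by cardinality (0 to 3):
∅, {4}, {10}, {20}, {4, 10}, {4, 20}, {10, 20}, {4, 10, 20}

P(A) has 8 subsets: ∅, {4}, {10}, {20}, {4, 10}, {4, 20}, {10, 20}, {4, 10, 20}


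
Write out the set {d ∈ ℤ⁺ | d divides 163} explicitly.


Checking each candidate:
Condition: positive divisors of 163
Result = {1, 163}

{1, 163}


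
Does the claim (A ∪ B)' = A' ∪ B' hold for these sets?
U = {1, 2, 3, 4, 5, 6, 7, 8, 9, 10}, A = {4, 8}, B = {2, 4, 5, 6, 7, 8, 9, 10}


LHS: A ∪ B = {2, 4, 5, 6, 7, 8, 9, 10}
(A ∪ B)' = U \ (A ∪ B) = {1, 3}
A' = {1, 2, 3, 5, 6, 7, 9, 10}, B' = {1, 3}
Claimed RHS: A' ∪ B' = {1, 2, 3, 5, 6, 7, 9, 10}
Identity is INVALID: LHS = {1, 3} but the RHS claimed here equals {1, 2, 3, 5, 6, 7, 9, 10}. The correct form is (A ∪ B)' = A' ∩ B'.

Identity is invalid: (A ∪ B)' = {1, 3} but A' ∪ B' = {1, 2, 3, 5, 6, 7, 9, 10}. The correct De Morgan law is (A ∪ B)' = A' ∩ B'.


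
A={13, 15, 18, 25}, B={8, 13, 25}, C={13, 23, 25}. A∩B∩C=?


A ∩ B = {13, 25}
(A ∩ B) ∩ C = {13, 25}

A ∩ B ∩ C = {13, 25}


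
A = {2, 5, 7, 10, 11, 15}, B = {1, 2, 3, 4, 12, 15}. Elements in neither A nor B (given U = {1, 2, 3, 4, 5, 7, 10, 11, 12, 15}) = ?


A = {2, 5, 7, 10, 11, 15}
B = {1, 2, 3, 4, 12, 15}
Region: in neither A nor B (given U = {1, 2, 3, 4, 5, 7, 10, 11, 12, 15})
Elements: ∅

Elements in neither A nor B (given U = {1, 2, 3, 4, 5, 7, 10, 11, 12, 15}): ∅


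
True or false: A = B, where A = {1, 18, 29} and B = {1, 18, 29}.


Two sets are equal iff they have exactly the same elements.
A = {1, 18, 29}
B = {1, 18, 29}
Same elements → A = B

Yes, A = B


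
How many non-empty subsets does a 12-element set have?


Total subsets = 2^n = 2^12 = 4096
Non-empty subsets exclude the empty set: 2^n - 1
= 4096 - 1
= 4095

Number of non-empty subsets = 4095


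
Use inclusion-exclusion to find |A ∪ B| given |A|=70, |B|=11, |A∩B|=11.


|A ∪ B| = |A| + |B| - |A ∩ B|
= 70 + 11 - 11
= 70

|A ∪ B| = 70


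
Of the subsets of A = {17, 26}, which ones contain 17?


A subset of A contains 17 iff the remaining 1 elements form any subset of A \ {17}.
Count: 2^(n-1) = 2^1 = 2
Subsets containing 17: {17}, {17, 26}

Subsets containing 17 (2 total): {17}, {17, 26}


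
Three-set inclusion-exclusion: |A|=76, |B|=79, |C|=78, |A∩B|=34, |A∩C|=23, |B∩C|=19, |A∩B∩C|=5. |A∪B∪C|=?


|A∪B∪C| = |A|+|B|+|C| - |A∩B|-|A∩C|-|B∩C| + |A∩B∩C|
= 76+79+78 - 34-23-19 + 5
= 233 - 76 + 5
= 162

|A ∪ B ∪ C| = 162


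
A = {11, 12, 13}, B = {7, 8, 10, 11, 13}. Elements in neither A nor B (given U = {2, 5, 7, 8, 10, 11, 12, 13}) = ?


A = {11, 12, 13}
B = {7, 8, 10, 11, 13}
Region: in neither A nor B (given U = {2, 5, 7, 8, 10, 11, 12, 13})
Elements: {2, 5}

Elements in neither A nor B (given U = {2, 5, 7, 8, 10, 11, 12, 13}): {2, 5}


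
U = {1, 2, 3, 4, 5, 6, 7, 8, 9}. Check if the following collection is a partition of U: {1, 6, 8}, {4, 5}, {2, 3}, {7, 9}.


A partition requires: (1) non-empty parts, (2) pairwise disjoint, (3) union = U
Parts: {1, 6, 8}, {4, 5}, {2, 3}, {7, 9}
Union of parts: {1, 2, 3, 4, 5, 6, 7, 8, 9}
U = {1, 2, 3, 4, 5, 6, 7, 8, 9}
All non-empty? True
Pairwise disjoint? True
Covers U? True

Yes, valid partition


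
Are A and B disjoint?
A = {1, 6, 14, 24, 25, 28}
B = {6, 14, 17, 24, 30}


Disjoint means A ∩ B = ∅.
A ∩ B = {6, 14, 24}
A ∩ B ≠ ∅, so A and B are NOT disjoint.

No, A and B are not disjoint (A ∩ B = {6, 14, 24})


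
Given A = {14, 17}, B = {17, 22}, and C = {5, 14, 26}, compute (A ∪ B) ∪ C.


A ∪ B = {14, 17, 22}
(A ∪ B) ∪ C = {5, 14, 17, 22, 26}

A ∪ B ∪ C = {5, 14, 17, 22, 26}


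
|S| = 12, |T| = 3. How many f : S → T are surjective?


n = |S| = 12, k = |T| = 3. Surjections via inclusion-exclusion:
S(n,k) = Σ(-1)^i × C(k,i) × (k-i)^n, i=0 to k
i=0: (-1)^0×C(3,0)×3^12 = 531441
i=1: (-1)^1×C(3,1)×2^12 = -12288
i=2: (-1)^2×C(3,2)×1^12 = 3
i=3: (-1)^3×C(3,3)×0^12 = 0
Total = 519156

Number of surjections = 519156


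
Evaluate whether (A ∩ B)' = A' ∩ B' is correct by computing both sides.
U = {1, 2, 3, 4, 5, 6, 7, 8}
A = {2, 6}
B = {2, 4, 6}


LHS: A ∩ B = {2, 6}
(A ∩ B)' = U \ (A ∩ B) = {1, 3, 4, 5, 7, 8}
A' = {1, 3, 4, 5, 7, 8}, B' = {1, 3, 5, 7, 8}
Claimed RHS: A' ∩ B' = {1, 3, 5, 7, 8}
Identity is INVALID: LHS = {1, 3, 4, 5, 7, 8} but the RHS claimed here equals {1, 3, 5, 7, 8}. The correct form is (A ∩ B)' = A' ∪ B'.

Identity is invalid: (A ∩ B)' = {1, 3, 4, 5, 7, 8} but A' ∩ B' = {1, 3, 5, 7, 8}. The correct De Morgan law is (A ∩ B)' = A' ∪ B'.


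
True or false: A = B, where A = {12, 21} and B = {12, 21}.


Two sets are equal iff they have exactly the same elements.
A = {12, 21}
B = {12, 21}
Same elements → A = B

Yes, A = B


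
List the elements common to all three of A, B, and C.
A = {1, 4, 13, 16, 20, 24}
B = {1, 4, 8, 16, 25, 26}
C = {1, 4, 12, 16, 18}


A ∩ B = {1, 4, 16}
(A ∩ B) ∩ C = {1, 4, 16}

A ∩ B ∩ C = {1, 4, 16}


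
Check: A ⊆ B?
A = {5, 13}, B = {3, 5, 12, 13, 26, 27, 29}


A ⊆ B means every element of A is in B.
All elements of A are in B.
So A ⊆ B.

Yes, A ⊆ B


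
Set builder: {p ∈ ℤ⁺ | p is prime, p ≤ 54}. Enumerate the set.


Checking each candidate:
Condition: primes ≤ 54
Result = {2, 3, 5, 7, 11, 13, 17, 19, 23, 29, 31, 37, 41, 43, 47, 53}

{2, 3, 5, 7, 11, 13, 17, 19, 23, 29, 31, 37, 41, 43, 47, 53}


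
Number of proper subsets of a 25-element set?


Total subsets = 2^n = 2^25 = 33554432
Proper subsets exclude the set itself: 2^n - 1
= 33554432 - 1
= 33554431

Number of proper subsets = 33554431


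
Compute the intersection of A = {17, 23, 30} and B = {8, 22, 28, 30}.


A ∩ B = elements in both A and B
A = {17, 23, 30}
B = {8, 22, 28, 30}
A ∩ B = {30}

A ∩ B = {30}


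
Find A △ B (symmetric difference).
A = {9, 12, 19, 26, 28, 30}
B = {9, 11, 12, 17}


A △ B = (A \ B) ∪ (B \ A) = elements in exactly one of A or B
A \ B = {19, 26, 28, 30}
B \ A = {11, 17}
A △ B = {11, 17, 19, 26, 28, 30}

A △ B = {11, 17, 19, 26, 28, 30}


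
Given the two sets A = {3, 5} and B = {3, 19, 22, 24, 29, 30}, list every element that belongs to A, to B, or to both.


A ∪ B = all elements in A or B (or both)
A = {3, 5}
B = {3, 19, 22, 24, 29, 30}
A ∪ B = {3, 5, 19, 22, 24, 29, 30}

A ∪ B = {3, 5, 19, 22, 24, 29, 30}


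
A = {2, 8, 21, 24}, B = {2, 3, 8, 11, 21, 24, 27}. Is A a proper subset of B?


A ⊂ B requires: A ⊆ B AND A ≠ B.
A ⊆ B? Yes
A = B? No
A ⊂ B: Yes (A is a proper subset of B)

Yes, A ⊂ B


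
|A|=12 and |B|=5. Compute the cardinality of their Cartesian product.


|A × B| = |A| × |B|
= 12 × 5
= 60

|A × B| = 60


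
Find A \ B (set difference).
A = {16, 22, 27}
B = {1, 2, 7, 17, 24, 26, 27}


A \ B = elements in A but not in B
A = {16, 22, 27}
B = {1, 2, 7, 17, 24, 26, 27}
Remove from A any elements in B
A \ B = {16, 22}

A \ B = {16, 22}


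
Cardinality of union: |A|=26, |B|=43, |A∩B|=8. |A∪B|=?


|A ∪ B| = |A| + |B| - |A ∩ B|
= 26 + 43 - 8
= 61

|A ∪ B| = 61


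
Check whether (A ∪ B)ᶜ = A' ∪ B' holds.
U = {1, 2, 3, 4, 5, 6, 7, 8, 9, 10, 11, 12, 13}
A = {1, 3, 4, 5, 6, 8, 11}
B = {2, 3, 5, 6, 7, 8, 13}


LHS: A ∪ B = {1, 2, 3, 4, 5, 6, 7, 8, 11, 13}
(A ∪ B)' = U \ (A ∪ B) = {9, 10, 12}
A' = {2, 7, 9, 10, 12, 13}, B' = {1, 4, 9, 10, 11, 12}
Claimed RHS: A' ∪ B' = {1, 2, 4, 7, 9, 10, 11, 12, 13}
Identity is INVALID: LHS = {9, 10, 12} but the RHS claimed here equals {1, 2, 4, 7, 9, 10, 11, 12, 13}. The correct form is (A ∪ B)' = A' ∩ B'.

Identity is invalid: (A ∪ B)' = {9, 10, 12} but A' ∪ B' = {1, 2, 4, 7, 9, 10, 11, 12, 13}. The correct De Morgan law is (A ∪ B)' = A' ∩ B'.


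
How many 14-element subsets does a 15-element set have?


C(n,k) = n! / (k!(n-k)!)
C(15,14) = 15! / (14!1!)
= 15

C(15,14) = 15


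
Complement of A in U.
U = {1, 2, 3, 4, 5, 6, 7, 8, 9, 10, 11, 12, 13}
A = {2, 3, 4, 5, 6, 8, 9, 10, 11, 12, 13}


Aᶜ = U \ A = elements in U but not in A
U = {1, 2, 3, 4, 5, 6, 7, 8, 9, 10, 11, 12, 13}
A = {2, 3, 4, 5, 6, 8, 9, 10, 11, 12, 13}
Aᶜ = {1, 7}

Aᶜ = {1, 7}


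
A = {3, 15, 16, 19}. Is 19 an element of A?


A = {3, 15, 16, 19}
Checking if 19 is in A
19 is in A → True

19 ∈ A


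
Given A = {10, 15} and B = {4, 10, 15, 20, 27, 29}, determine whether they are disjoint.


Disjoint means A ∩ B = ∅.
A ∩ B = {10, 15}
A ∩ B ≠ ∅, so A and B are NOT disjoint.

No, A and B are not disjoint (A ∩ B = {10, 15})


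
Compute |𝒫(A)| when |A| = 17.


Number of subsets = 2^n
= 2^17
= 131072

|P(A)| = 131072


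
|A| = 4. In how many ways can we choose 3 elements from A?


C(n,k) = n! / (k!(n-k)!)
C(4,3) = 4! / (3!1!)
= 4

C(4,3) = 4


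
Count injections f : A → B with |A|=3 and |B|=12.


An injection sends each of |A| = 3 inputs to a distinct output in B.
# injections = |B|·(|B|-1)·…·(|B|-|A|+1) = 12! / (12 - 3)!
= 12 × 11 × 10
= 1320

Number of injections = 1320


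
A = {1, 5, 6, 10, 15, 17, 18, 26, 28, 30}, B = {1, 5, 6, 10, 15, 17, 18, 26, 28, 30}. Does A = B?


Two sets are equal iff they have exactly the same elements.
A = {1, 5, 6, 10, 15, 17, 18, 26, 28, 30}
B = {1, 5, 6, 10, 15, 17, 18, 26, 28, 30}
Same elements → A = B

Yes, A = B


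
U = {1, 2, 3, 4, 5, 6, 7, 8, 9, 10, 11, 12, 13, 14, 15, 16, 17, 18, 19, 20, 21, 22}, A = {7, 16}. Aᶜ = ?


Aᶜ = U \ A = elements in U but not in A
U = {1, 2, 3, 4, 5, 6, 7, 8, 9, 10, 11, 12, 13, 14, 15, 16, 17, 18, 19, 20, 21, 22}
A = {7, 16}
Aᶜ = {1, 2, 3, 4, 5, 6, 8, 9, 10, 11, 12, 13, 14, 15, 17, 18, 19, 20, 21, 22}

Aᶜ = {1, 2, 3, 4, 5, 6, 8, 9, 10, 11, 12, 13, 14, 15, 17, 18, 19, 20, 21, 22}


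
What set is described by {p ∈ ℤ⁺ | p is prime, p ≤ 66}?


Checking each candidate:
Condition: primes ≤ 66
Result = {2, 3, 5, 7, 11, 13, 17, 19, 23, 29, 31, 37, 41, 43, 47, 53, 59, 61}

{2, 3, 5, 7, 11, 13, 17, 19, 23, 29, 31, 37, 41, 43, 47, 53, 59, 61}


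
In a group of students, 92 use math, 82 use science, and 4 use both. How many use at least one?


|A ∪ B| = |A| + |B| - |A ∩ B|
= 92 + 82 - 4
= 170

|A ∪ B| = 170


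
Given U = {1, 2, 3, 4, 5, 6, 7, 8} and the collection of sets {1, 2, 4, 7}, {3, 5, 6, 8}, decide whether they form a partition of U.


A partition requires: (1) non-empty parts, (2) pairwise disjoint, (3) union = U
Parts: {1, 2, 4, 7}, {3, 5, 6, 8}
Union of parts: {1, 2, 3, 4, 5, 6, 7, 8}
U = {1, 2, 3, 4, 5, 6, 7, 8}
All non-empty? True
Pairwise disjoint? True
Covers U? True

Yes, valid partition


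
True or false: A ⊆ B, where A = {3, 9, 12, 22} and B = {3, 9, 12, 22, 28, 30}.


A ⊆ B means every element of A is in B.
All elements of A are in B.
So A ⊆ B.

Yes, A ⊆ B


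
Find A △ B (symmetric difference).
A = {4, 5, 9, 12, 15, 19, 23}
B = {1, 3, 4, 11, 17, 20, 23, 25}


A △ B = (A \ B) ∪ (B \ A) = elements in exactly one of A or B
A \ B = {5, 9, 12, 15, 19}
B \ A = {1, 3, 11, 17, 20, 25}
A △ B = {1, 3, 5, 9, 11, 12, 15, 17, 19, 20, 25}

A △ B = {1, 3, 5, 9, 11, 12, 15, 17, 19, 20, 25}


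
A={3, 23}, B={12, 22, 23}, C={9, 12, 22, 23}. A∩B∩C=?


A ∩ B = {23}
(A ∩ B) ∩ C = {23}

A ∩ B ∩ C = {23}


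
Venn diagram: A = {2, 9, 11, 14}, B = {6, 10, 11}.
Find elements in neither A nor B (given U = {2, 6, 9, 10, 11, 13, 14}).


A = {2, 9, 11, 14}
B = {6, 10, 11}
Region: in neither A nor B (given U = {2, 6, 9, 10, 11, 13, 14})
Elements: {13}

Elements in neither A nor B (given U = {2, 6, 9, 10, 11, 13, 14}): {13}


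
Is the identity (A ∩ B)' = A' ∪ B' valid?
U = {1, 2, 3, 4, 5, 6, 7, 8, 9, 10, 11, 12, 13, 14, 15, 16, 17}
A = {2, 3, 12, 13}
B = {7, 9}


LHS: A ∩ B = ∅
(A ∩ B)' = U \ (A ∩ B) = {1, 2, 3, 4, 5, 6, 7, 8, 9, 10, 11, 12, 13, 14, 15, 16, 17}
A' = {1, 4, 5, 6, 7, 8, 9, 10, 11, 14, 15, 16, 17}, B' = {1, 2, 3, 4, 5, 6, 8, 10, 11, 12, 13, 14, 15, 16, 17}
Claimed RHS: A' ∪ B' = {1, 2, 3, 4, 5, 6, 7, 8, 9, 10, 11, 12, 13, 14, 15, 16, 17}
Identity is VALID: LHS = RHS = {1, 2, 3, 4, 5, 6, 7, 8, 9, 10, 11, 12, 13, 14, 15, 16, 17} ✓

Identity is valid. (A ∩ B)' = A' ∪ B' = {1, 2, 3, 4, 5, 6, 7, 8, 9, 10, 11, 12, 13, 14, 15, 16, 17}


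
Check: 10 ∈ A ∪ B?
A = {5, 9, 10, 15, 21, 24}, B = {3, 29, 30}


A = {5, 9, 10, 15, 21, 24}, B = {3, 29, 30}
A ∪ B = all elements in A or B
A ∪ B = {3, 5, 9, 10, 15, 21, 24, 29, 30}
Checking if 10 ∈ A ∪ B
10 is in A ∪ B → True

10 ∈ A ∪ B


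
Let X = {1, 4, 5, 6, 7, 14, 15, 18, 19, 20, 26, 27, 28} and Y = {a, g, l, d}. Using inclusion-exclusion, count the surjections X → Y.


n = |X| = 13, k = |Y| = 4. Surjections via inclusion-exclusion:
S(n,k) = Σ(-1)^i × C(k,i) × (k-i)^n, i=0 to k
i=0: (-1)^0×C(4,0)×4^13 = 67108864
i=1: (-1)^1×C(4,1)×3^13 = -6377292
i=2: (-1)^2×C(4,2)×2^13 = 49152
i=3: (-1)^3×C(4,3)×1^13 = -4
i=4: (-1)^4×C(4,4)×0^13 = 0
Total = 60780720

Number of surjections = 60780720


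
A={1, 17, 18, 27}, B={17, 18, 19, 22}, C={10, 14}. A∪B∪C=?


A ∪ B = {1, 17, 18, 19, 22, 27}
(A ∪ B) ∪ C = {1, 10, 14, 17, 18, 19, 22, 27}

A ∪ B ∪ C = {1, 10, 14, 17, 18, 19, 22, 27}


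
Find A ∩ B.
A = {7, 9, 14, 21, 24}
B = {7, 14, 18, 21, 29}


A ∩ B = elements in both A and B
A = {7, 9, 14, 21, 24}
B = {7, 14, 18, 21, 29}
A ∩ B = {7, 14, 21}

A ∩ B = {7, 14, 21}


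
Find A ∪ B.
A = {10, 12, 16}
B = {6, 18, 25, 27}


A ∪ B = all elements in A or B (or both)
A = {10, 12, 16}
B = {6, 18, 25, 27}
A ∪ B = {6, 10, 12, 16, 18, 25, 27}

A ∪ B = {6, 10, 12, 16, 18, 25, 27}


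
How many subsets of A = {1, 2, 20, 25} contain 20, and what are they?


A subset of A contains 20 iff the remaining 3 elements form any subset of A \ {20}.
Count: 2^(n-1) = 2^3 = 8
Subsets containing 20: {20}, {1, 20}, {2, 20}, {20, 25}, {1, 2, 20}, {1, 20, 25}, {2, 20, 25}, {1, 2, 20, 25}

Subsets containing 20 (8 total): {20}, {1, 20}, {2, 20}, {20, 25}, {1, 2, 20}, {1, 20, 25}, {2, 20, 25}, {1, 2, 20, 25}


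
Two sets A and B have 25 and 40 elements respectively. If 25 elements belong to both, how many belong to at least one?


|A ∪ B| = |A| + |B| - |A ∩ B|
= 25 + 40 - 25
= 40

|A ∪ B| = 40


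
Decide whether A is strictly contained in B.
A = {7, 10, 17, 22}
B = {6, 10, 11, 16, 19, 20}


A ⊂ B requires: A ⊆ B AND A ≠ B.
A ⊆ B? No
A ⊄ B, so A is not a proper subset.

No, A is not a proper subset of B


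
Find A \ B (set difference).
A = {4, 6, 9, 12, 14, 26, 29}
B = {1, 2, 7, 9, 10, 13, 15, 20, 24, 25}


A \ B = elements in A but not in B
A = {4, 6, 9, 12, 14, 26, 29}
B = {1, 2, 7, 9, 10, 13, 15, 20, 24, 25}
Remove from A any elements in B
A \ B = {4, 6, 12, 14, 26, 29}

A \ B = {4, 6, 12, 14, 26, 29}


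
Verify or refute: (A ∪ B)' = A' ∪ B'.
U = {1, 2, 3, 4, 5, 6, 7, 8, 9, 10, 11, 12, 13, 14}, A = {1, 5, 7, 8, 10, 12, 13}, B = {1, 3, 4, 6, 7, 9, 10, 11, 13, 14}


LHS: A ∪ B = {1, 3, 4, 5, 6, 7, 8, 9, 10, 11, 12, 13, 14}
(A ∪ B)' = U \ (A ∪ B) = {2}
A' = {2, 3, 4, 6, 9, 11, 14}, B' = {2, 5, 8, 12}
Claimed RHS: A' ∪ B' = {2, 3, 4, 5, 6, 8, 9, 11, 12, 14}
Identity is INVALID: LHS = {2} but the RHS claimed here equals {2, 3, 4, 5, 6, 8, 9, 11, 12, 14}. The correct form is (A ∪ B)' = A' ∩ B'.

Identity is invalid: (A ∪ B)' = {2} but A' ∪ B' = {2, 3, 4, 5, 6, 8, 9, 11, 12, 14}. The correct De Morgan law is (A ∪ B)' = A' ∩ B'.


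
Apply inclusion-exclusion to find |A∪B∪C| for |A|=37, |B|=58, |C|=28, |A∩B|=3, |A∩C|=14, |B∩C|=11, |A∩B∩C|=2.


|A∪B∪C| = |A|+|B|+|C| - |A∩B|-|A∩C|-|B∩C| + |A∩B∩C|
= 37+58+28 - 3-14-11 + 2
= 123 - 28 + 2
= 97

|A ∪ B ∪ C| = 97


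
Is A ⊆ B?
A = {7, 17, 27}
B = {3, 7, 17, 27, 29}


A ⊆ B means every element of A is in B.
All elements of A are in B.
So A ⊆ B.

Yes, A ⊆ B


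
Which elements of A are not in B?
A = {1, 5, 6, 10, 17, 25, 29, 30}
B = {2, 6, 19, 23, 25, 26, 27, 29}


A \ B = elements in A but not in B
A = {1, 5, 6, 10, 17, 25, 29, 30}
B = {2, 6, 19, 23, 25, 26, 27, 29}
Remove from A any elements in B
A \ B = {1, 5, 10, 17, 30}

A \ B = {1, 5, 10, 17, 30}


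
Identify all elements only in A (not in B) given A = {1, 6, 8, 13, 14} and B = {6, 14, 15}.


A = {1, 6, 8, 13, 14}
B = {6, 14, 15}
Region: only in A (not in B)
Elements: {1, 8, 13}

Elements only in A (not in B): {1, 8, 13}


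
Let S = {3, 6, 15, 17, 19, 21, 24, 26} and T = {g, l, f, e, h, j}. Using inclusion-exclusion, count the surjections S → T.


n = |S| = 8, k = |T| = 6. Surjections via inclusion-exclusion:
S(n,k) = Σ(-1)^i × C(k,i) × (k-i)^n, i=0 to k
i=0: (-1)^0×C(6,0)×6^8 = 1679616
i=1: (-1)^1×C(6,1)×5^8 = -2343750
i=2: (-1)^2×C(6,2)×4^8 = 983040
i=3: (-1)^3×C(6,3)×3^8 = -131220
i=4: (-1)^4×C(6,4)×2^8 = 3840
i=5: (-1)^5×C(6,5)×1^8 = -6
i=6: (-1)^6×C(6,6)×0^8 = 0
Total = 191520

Number of surjections = 191520


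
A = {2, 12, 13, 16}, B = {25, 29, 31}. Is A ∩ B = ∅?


Disjoint means A ∩ B = ∅.
A ∩ B = ∅
A ∩ B = ∅, so A and B are disjoint.

Yes, A and B are disjoint


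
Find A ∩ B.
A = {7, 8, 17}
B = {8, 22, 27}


A ∩ B = elements in both A and B
A = {7, 8, 17}
B = {8, 22, 27}
A ∩ B = {8}

A ∩ B = {8}


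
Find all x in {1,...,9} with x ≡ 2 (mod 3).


Checking each candidate:
Condition: x in {1,...,9} with x ≡ 2 (mod 3)
Result = {2, 5, 8}

{2, 5, 8}


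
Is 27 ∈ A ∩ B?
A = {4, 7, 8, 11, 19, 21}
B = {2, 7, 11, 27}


A = {4, 7, 8, 11, 19, 21}, B = {2, 7, 11, 27}
A ∩ B = elements in both A and B
A ∩ B = {7, 11}
Checking if 27 ∈ A ∩ B
27 is not in A ∩ B → False

27 ∉ A ∩ B


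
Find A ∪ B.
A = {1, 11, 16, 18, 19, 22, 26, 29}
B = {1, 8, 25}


A ∪ B = all elements in A or B (or both)
A = {1, 11, 16, 18, 19, 22, 26, 29}
B = {1, 8, 25}
A ∪ B = {1, 8, 11, 16, 18, 19, 22, 25, 26, 29}

A ∪ B = {1, 8, 11, 16, 18, 19, 22, 25, 26, 29}


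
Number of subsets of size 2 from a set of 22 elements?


C(n,k) = n! / (k!(n-k)!)
C(22,2) = 22! / (2!20!)
= 231

C(22,2) = 231


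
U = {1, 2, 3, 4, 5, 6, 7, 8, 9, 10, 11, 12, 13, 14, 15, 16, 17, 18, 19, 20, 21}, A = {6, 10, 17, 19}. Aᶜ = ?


Aᶜ = U \ A = elements in U but not in A
U = {1, 2, 3, 4, 5, 6, 7, 8, 9, 10, 11, 12, 13, 14, 15, 16, 17, 18, 19, 20, 21}
A = {6, 10, 17, 19}
Aᶜ = {1, 2, 3, 4, 5, 7, 8, 9, 11, 12, 13, 14, 15, 16, 18, 20, 21}

Aᶜ = {1, 2, 3, 4, 5, 7, 8, 9, 11, 12, 13, 14, 15, 16, 18, 20, 21}


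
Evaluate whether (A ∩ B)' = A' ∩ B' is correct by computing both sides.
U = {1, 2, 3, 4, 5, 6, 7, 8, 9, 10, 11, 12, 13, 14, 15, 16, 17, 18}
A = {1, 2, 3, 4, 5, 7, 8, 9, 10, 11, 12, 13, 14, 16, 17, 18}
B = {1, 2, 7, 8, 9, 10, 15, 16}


LHS: A ∩ B = {1, 2, 7, 8, 9, 10, 16}
(A ∩ B)' = U \ (A ∩ B) = {3, 4, 5, 6, 11, 12, 13, 14, 15, 17, 18}
A' = {6, 15}, B' = {3, 4, 5, 6, 11, 12, 13, 14, 17, 18}
Claimed RHS: A' ∩ B' = {6}
Identity is INVALID: LHS = {3, 4, 5, 6, 11, 12, 13, 14, 15, 17, 18} but the RHS claimed here equals {6}. The correct form is (A ∩ B)' = A' ∪ B'.

Identity is invalid: (A ∩ B)' = {3, 4, 5, 6, 11, 12, 13, 14, 15, 17, 18} but A' ∩ B' = {6}. The correct De Morgan law is (A ∩ B)' = A' ∪ B'.


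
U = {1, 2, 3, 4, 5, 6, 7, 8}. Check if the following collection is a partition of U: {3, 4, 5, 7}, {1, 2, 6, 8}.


A partition requires: (1) non-empty parts, (2) pairwise disjoint, (3) union = U
Parts: {3, 4, 5, 7}, {1, 2, 6, 8}
Union of parts: {1, 2, 3, 4, 5, 6, 7, 8}
U = {1, 2, 3, 4, 5, 6, 7, 8}
All non-empty? True
Pairwise disjoint? True
Covers U? True

Yes, valid partition


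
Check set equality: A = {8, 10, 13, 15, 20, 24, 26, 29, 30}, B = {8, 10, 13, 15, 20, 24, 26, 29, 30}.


Two sets are equal iff they have exactly the same elements.
A = {8, 10, 13, 15, 20, 24, 26, 29, 30}
B = {8, 10, 13, 15, 20, 24, 26, 29, 30}
Same elements → A = B

Yes, A = B


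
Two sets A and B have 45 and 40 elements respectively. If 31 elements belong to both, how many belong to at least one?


|A ∪ B| = |A| + |B| - |A ∩ B|
= 45 + 40 - 31
= 54

|A ∪ B| = 54


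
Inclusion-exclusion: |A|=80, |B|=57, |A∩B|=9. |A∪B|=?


|A ∪ B| = |A| + |B| - |A ∩ B|
= 80 + 57 - 9
= 128

|A ∪ B| = 128


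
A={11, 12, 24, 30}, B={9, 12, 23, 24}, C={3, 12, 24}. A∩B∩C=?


A ∩ B = {12, 24}
(A ∩ B) ∩ C = {12, 24}

A ∩ B ∩ C = {12, 24}


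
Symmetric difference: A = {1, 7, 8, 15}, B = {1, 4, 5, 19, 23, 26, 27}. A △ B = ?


A △ B = (A \ B) ∪ (B \ A) = elements in exactly one of A or B
A \ B = {7, 8, 15}
B \ A = {4, 5, 19, 23, 26, 27}
A △ B = {4, 5, 7, 8, 15, 19, 23, 26, 27}

A △ B = {4, 5, 7, 8, 15, 19, 23, 26, 27}


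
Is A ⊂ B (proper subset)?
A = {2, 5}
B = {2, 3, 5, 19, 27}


A ⊂ B requires: A ⊆ B AND A ≠ B.
A ⊆ B? Yes
A = B? No
A ⊂ B: Yes (A is a proper subset of B)

Yes, A ⊂ B


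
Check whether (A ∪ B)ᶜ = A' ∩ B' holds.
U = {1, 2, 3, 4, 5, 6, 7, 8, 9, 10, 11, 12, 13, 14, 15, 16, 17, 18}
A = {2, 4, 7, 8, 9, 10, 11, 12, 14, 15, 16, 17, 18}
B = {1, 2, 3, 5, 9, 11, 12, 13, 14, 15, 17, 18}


LHS: A ∪ B = {1, 2, 3, 4, 5, 7, 8, 9, 10, 11, 12, 13, 14, 15, 16, 17, 18}
(A ∪ B)' = U \ (A ∪ B) = {6}
A' = {1, 3, 5, 6, 13}, B' = {4, 6, 7, 8, 10, 16}
Claimed RHS: A' ∩ B' = {6}
Identity is VALID: LHS = RHS = {6} ✓

Identity is valid. (A ∪ B)' = A' ∩ B' = {6}


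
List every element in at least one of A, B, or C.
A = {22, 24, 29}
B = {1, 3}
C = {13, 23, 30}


A ∪ B = {1, 3, 22, 24, 29}
(A ∪ B) ∪ C = {1, 3, 13, 22, 23, 24, 29, 30}

A ∪ B ∪ C = {1, 3, 13, 22, 23, 24, 29, 30}


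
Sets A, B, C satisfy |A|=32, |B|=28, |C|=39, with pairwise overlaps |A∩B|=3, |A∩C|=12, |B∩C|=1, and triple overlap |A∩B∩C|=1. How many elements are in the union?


|A∪B∪C| = |A|+|B|+|C| - |A∩B|-|A∩C|-|B∩C| + |A∩B∩C|
= 32+28+39 - 3-12-1 + 1
= 99 - 16 + 1
= 84

|A ∪ B ∪ C| = 84


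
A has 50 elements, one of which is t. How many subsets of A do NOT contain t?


Subsets of A avoiding t are subsets of A \ {t}, which has 49 elements.
Count = 2^(n-1) = 2^49
= 562949953421312

Number of subsets avoiding t = 562949953421312


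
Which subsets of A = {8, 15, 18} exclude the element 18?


A subset of A that omits 18 is a subset of A \ {18}, so there are 2^(n-1) = 2^2 = 4 of them.
Subsets excluding 18: ∅, {8}, {15}, {8, 15}

Subsets excluding 18 (4 total): ∅, {8}, {15}, {8, 15}


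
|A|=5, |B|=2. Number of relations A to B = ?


A relation from A to B is any subset of A × B.
|A × B| = 5 × 2 = 10
# relations = 2^|A × B| = 2^10 = 1024

Number of relations = 1024


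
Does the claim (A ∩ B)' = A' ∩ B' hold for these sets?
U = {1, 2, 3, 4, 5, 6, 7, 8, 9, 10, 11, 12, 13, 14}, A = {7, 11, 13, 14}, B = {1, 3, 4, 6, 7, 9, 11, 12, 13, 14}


LHS: A ∩ B = {7, 11, 13, 14}
(A ∩ B)' = U \ (A ∩ B) = {1, 2, 3, 4, 5, 6, 8, 9, 10, 12}
A' = {1, 2, 3, 4, 5, 6, 8, 9, 10, 12}, B' = {2, 5, 8, 10}
Claimed RHS: A' ∩ B' = {2, 5, 8, 10}
Identity is INVALID: LHS = {1, 2, 3, 4, 5, 6, 8, 9, 10, 12} but the RHS claimed here equals {2, 5, 8, 10}. The correct form is (A ∩ B)' = A' ∪ B'.

Identity is invalid: (A ∩ B)' = {1, 2, 3, 4, 5, 6, 8, 9, 10, 12} but A' ∩ B' = {2, 5, 8, 10}. The correct De Morgan law is (A ∩ B)' = A' ∪ B'.


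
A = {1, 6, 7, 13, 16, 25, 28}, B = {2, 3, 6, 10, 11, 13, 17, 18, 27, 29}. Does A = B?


Two sets are equal iff they have exactly the same elements.
A = {1, 6, 7, 13, 16, 25, 28}
B = {2, 3, 6, 10, 11, 13, 17, 18, 27, 29}
Differences: {1, 2, 3, 7, 10, 11, 16, 17, 18, 25, 27, 28, 29}
A ≠ B

No, A ≠ B


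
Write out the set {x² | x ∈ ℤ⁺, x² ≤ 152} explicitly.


Checking each candidate:
Condition: positive perfect squares ≤ 152
Result = {1, 4, 9, 16, 25, 36, 49, 64, 81, 100, 121, 144}

{1, 4, 9, 16, 25, 36, 49, 64, 81, 100, 121, 144}


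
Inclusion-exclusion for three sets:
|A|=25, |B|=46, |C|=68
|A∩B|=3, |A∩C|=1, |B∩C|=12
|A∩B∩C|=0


|A∪B∪C| = |A|+|B|+|C| - |A∩B|-|A∩C|-|B∩C| + |A∩B∩C|
= 25+46+68 - 3-1-12 + 0
= 139 - 16 + 0
= 123

|A ∪ B ∪ C| = 123


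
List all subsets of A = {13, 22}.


|A| = 2, so |P(A)| = 2^2 = 4
Enumerate subsets by cardinality (0 to 2):
∅, {13}, {22}, {13, 22}

P(A) has 4 subsets: ∅, {13}, {22}, {13, 22}


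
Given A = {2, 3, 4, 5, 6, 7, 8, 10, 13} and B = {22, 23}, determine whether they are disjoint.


Disjoint means A ∩ B = ∅.
A ∩ B = ∅
A ∩ B = ∅, so A and B are disjoint.

Yes, A and B are disjoint


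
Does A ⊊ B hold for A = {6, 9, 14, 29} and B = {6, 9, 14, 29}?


A ⊂ B requires: A ⊆ B AND A ≠ B.
A ⊆ B? Yes
A = B? Yes
A = B, so A is not a PROPER subset.

No, A is not a proper subset of B


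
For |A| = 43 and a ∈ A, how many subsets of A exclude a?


Subsets of A avoiding a are subsets of A \ {a}, which has 42 elements.
Count = 2^(n-1) = 2^42
= 4398046511104

Number of subsets avoiding a = 4398046511104


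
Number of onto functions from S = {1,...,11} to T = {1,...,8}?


n = |S| = 11, k = |T| = 8. Surjections via inclusion-exclusion:
S(n,k) = Σ(-1)^i × C(k,i) × (k-i)^n, i=0 to k
i=0: (-1)^0×C(8,0)×8^11 = 8589934592
i=1: (-1)^1×C(8,1)×7^11 = -15818613944
i=2: (-1)^2×C(8,2)×6^11 = 10158317568
i=3: (-1)^3×C(8,3)×5^11 = -2734375000
i=4: (-1)^4×C(8,4)×4^11 = 293601280
i=5: (-1)^5×C(8,5)×3^11 = -9920232
i=6: (-1)^6×C(8,6)×2^11 = 57344
i=7: (-1)^7×C(8,7)×1^11 = -8
i=8: (-1)^8×C(8,8)×0^11 = 0
Total = 479001600

Number of surjections = 479001600


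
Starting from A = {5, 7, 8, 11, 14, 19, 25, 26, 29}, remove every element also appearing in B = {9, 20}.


A \ B = elements in A but not in B
A = {5, 7, 8, 11, 14, 19, 25, 26, 29}
B = {9, 20}
Remove from A any elements in B
A \ B = {5, 7, 8, 11, 14, 19, 25, 26, 29}

A \ B = {5, 7, 8, 11, 14, 19, 25, 26, 29}


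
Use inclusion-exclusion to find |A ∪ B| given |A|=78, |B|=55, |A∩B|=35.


|A ∪ B| = |A| + |B| - |A ∩ B|
= 78 + 55 - 35
= 98

|A ∪ B| = 98


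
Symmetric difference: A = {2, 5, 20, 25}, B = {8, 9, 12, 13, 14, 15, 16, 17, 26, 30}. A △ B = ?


A △ B = (A \ B) ∪ (B \ A) = elements in exactly one of A or B
A \ B = {2, 5, 20, 25}
B \ A = {8, 9, 12, 13, 14, 15, 16, 17, 26, 30}
A △ B = {2, 5, 8, 9, 12, 13, 14, 15, 16, 17, 20, 25, 26, 30}

A △ B = {2, 5, 8, 9, 12, 13, 14, 15, 16, 17, 20, 25, 26, 30}


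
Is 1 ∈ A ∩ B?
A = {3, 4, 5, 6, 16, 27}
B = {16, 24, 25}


A = {3, 4, 5, 6, 16, 27}, B = {16, 24, 25}
A ∩ B = elements in both A and B
A ∩ B = {16}
Checking if 1 ∈ A ∩ B
1 is not in A ∩ B → False

1 ∉ A ∩ B


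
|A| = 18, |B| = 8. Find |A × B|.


|A × B| = |A| × |B|
= 18 × 8
= 144

|A × B| = 144


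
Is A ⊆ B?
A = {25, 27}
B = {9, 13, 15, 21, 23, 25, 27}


A ⊆ B means every element of A is in B.
All elements of A are in B.
So A ⊆ B.

Yes, A ⊆ B


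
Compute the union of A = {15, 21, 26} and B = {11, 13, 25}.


A ∪ B = all elements in A or B (or both)
A = {15, 21, 26}
B = {11, 13, 25}
A ∪ B = {11, 13, 15, 21, 25, 26}

A ∪ B = {11, 13, 15, 21, 25, 26}


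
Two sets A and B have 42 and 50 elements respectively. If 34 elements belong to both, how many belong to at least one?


|A ∪ B| = |A| + |B| - |A ∩ B|
= 42 + 50 - 34
= 58

|A ∪ B| = 58


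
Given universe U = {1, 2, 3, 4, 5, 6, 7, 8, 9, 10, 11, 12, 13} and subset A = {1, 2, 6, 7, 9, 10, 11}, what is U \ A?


Aᶜ = U \ A = elements in U but not in A
U = {1, 2, 3, 4, 5, 6, 7, 8, 9, 10, 11, 12, 13}
A = {1, 2, 6, 7, 9, 10, 11}
Aᶜ = {3, 4, 5, 8, 12, 13}

Aᶜ = {3, 4, 5, 8, 12, 13}


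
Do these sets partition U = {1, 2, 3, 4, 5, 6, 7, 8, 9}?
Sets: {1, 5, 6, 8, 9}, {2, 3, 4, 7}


A partition requires: (1) non-empty parts, (2) pairwise disjoint, (3) union = U
Parts: {1, 5, 6, 8, 9}, {2, 3, 4, 7}
Union of parts: {1, 2, 3, 4, 5, 6, 7, 8, 9}
U = {1, 2, 3, 4, 5, 6, 7, 8, 9}
All non-empty? True
Pairwise disjoint? True
Covers U? True

Yes, valid partition


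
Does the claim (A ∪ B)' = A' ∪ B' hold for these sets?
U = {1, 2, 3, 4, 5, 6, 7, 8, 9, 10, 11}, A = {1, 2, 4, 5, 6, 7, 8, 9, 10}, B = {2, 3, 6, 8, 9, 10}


LHS: A ∪ B = {1, 2, 3, 4, 5, 6, 7, 8, 9, 10}
(A ∪ B)' = U \ (A ∪ B) = {11}
A' = {3, 11}, B' = {1, 4, 5, 7, 11}
Claimed RHS: A' ∪ B' = {1, 3, 4, 5, 7, 11}
Identity is INVALID: LHS = {11} but the RHS claimed here equals {1, 3, 4, 5, 7, 11}. The correct form is (A ∪ B)' = A' ∩ B'.

Identity is invalid: (A ∪ B)' = {11} but A' ∪ B' = {1, 3, 4, 5, 7, 11}. The correct De Morgan law is (A ∪ B)' = A' ∩ B'.


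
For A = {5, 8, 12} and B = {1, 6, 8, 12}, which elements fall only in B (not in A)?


A = {5, 8, 12}
B = {1, 6, 8, 12}
Region: only in B (not in A)
Elements: {1, 6}

Elements only in B (not in A): {1, 6}


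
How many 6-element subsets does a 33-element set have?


C(n,k) = n! / (k!(n-k)!)
C(33,6) = 33! / (6!27!)
= 1107568

C(33,6) = 1107568


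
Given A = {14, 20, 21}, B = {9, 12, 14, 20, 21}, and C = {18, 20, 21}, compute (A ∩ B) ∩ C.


A ∩ B = {14, 20, 21}
(A ∩ B) ∩ C = {20, 21}

A ∩ B ∩ C = {20, 21}


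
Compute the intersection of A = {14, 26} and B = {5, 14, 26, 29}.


A ∩ B = elements in both A and B
A = {14, 26}
B = {5, 14, 26, 29}
A ∩ B = {14, 26}

A ∩ B = {14, 26}


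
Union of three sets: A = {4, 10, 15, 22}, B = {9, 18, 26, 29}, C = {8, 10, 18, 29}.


A ∪ B = {4, 9, 10, 15, 18, 22, 26, 29}
(A ∪ B) ∪ C = {4, 8, 9, 10, 15, 18, 22, 26, 29}

A ∪ B ∪ C = {4, 8, 9, 10, 15, 18, 22, 26, 29}


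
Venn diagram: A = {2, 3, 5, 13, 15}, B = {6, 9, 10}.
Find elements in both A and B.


A = {2, 3, 5, 13, 15}
B = {6, 9, 10}
Region: in both A and B
Elements: ∅

Elements in both A and B: ∅


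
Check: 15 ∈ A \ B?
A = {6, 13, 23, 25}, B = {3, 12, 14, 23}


A = {6, 13, 23, 25}, B = {3, 12, 14, 23}
A \ B = elements in A but not in B
A \ B = {6, 13, 25}
Checking if 15 ∈ A \ B
15 is not in A \ B → False

15 ∉ A \ B


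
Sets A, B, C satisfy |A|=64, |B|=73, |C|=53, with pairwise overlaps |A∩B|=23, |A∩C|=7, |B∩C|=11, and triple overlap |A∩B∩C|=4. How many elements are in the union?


|A∪B∪C| = |A|+|B|+|C| - |A∩B|-|A∩C|-|B∩C| + |A∩B∩C|
= 64+73+53 - 23-7-11 + 4
= 190 - 41 + 4
= 153

|A ∪ B ∪ C| = 153
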